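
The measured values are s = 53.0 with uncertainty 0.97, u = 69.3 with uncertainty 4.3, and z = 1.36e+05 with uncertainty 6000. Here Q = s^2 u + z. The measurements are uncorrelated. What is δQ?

15300

Let p = s^2·u = 1.95e+05. δp/p = √((2·δs/s)² + (1·δu/u)²) = √(0.00134 + 0.00385) = 0.0720, so δp = 14000.
Q = p + z: δQ = √(δp² + δz²) = √(1.97e+08 + 3.6e+07) = 15300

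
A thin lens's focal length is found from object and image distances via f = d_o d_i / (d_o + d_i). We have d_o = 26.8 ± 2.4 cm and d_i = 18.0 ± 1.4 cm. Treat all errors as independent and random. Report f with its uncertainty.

∂f/∂d_o = (d_i/(d_o+d_i))² = 0.161;  ∂f/∂d_i = (d_o/(d_o+d_i))² = 0.358
δf = √((∂f/∂d_o · δd_o)² + (∂f/∂d_i · δd_i)²) = √(0.150 + 0.251) = 0.633 cm
f = 10.8 cm.

10.8 ± 0.633 cm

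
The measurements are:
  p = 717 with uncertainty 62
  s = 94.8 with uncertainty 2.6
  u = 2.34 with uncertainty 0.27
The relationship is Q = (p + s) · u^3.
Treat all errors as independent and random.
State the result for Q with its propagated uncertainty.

Let w = p + s = 812. δw = √(δp² + δs²) = √(3840 + 6.76) = 62.1, so δw/w = 0.0764.
Q is then a monomial in w, u:
δQ/Q = √((δw/w)² + (3·δu/u)²) = √(0.00584 + 0.120) = 0.354
Q = 10400, so δQ = 0.354 × 10400 = 3690.

10400 ± 3690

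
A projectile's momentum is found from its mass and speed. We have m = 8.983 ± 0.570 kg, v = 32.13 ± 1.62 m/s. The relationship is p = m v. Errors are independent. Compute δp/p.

0.0810

Relative error in a monomial: (δp/p)² = Σ (nᵢ · δxᵢ/xᵢ)².
  (1·δm/m)² = (1×0.0635)² = 0.00403;  (1·δv/v)² = (1×0.0504)² = 0.00254
δp/p = √(0.00657) = 0.0810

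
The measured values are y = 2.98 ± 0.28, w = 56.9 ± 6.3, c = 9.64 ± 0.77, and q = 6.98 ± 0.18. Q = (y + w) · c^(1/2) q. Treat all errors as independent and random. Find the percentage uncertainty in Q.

Let u = y + w = 59.9. δu = √(δy² + δw²) = √(0.0784 + 39.7) = 6.31, so δu/u = 0.105.
Q is then a monomial in u, c, q:
δQ/Q = √((δu/u)² + (½·δc/c)² + (1·δq/q)²) = √(0.0111 + 0.00160 + 0.000665) = 0.116

11.6%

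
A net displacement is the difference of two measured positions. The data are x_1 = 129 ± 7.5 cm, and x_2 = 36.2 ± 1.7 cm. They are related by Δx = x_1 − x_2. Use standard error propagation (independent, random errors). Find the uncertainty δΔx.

Absolute uncertainties add in quadrature for a linear combination:
  (δx_1)² = 56.2;  (δx_2)² = 2.89
δΔx = √(59.1) = 7.69 cm

7.69 cm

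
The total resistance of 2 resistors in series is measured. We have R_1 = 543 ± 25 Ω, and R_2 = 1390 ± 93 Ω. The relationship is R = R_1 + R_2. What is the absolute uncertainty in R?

Sums and differences: (δR)² = Σ (cᵢ δxᵢ)².
  (δR_1)² = 625;  (δR_2)² = 8650
δR = √(9270) = 96.3 Ω

96.3 Ω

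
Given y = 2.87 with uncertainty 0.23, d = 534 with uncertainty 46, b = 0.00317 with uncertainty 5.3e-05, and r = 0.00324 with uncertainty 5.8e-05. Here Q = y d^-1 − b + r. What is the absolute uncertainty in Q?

0.000637

Let p = y·d^-1 = 0.00537. δp/p = √((1·δy/y)² + (-1·δd/d)²) = √(0.00642 + 0.00742) = 0.118, so δp = 0.000632.
Q = p − b + r: δQ = √(δp² + δb² + δr²) = √(4e-07 + 2.81e-09 + 3.36e-09) = 0.000637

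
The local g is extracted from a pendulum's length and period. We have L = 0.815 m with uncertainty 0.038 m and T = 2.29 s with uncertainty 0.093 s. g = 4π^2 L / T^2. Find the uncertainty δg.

For a monomial g ∝ L, T^-2, fractional errors add in quadrature:
  (1·δL/L)² = (1×0.0466)² = 0.00217;  (-2·δT/T)² = (-2×0.0406)² = 0.00660
δg/g = √(0.00877) = 0.0937
g = 6.14 m/s^2, so δg = 0.0937 × 6.14 = 0.575 m/s^2.

0.575 m/s^2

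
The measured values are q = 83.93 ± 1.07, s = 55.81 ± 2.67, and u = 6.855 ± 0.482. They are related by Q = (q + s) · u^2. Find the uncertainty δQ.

933

Let w = q + s = 139.7. δw = √(δq² + δs²) = √(1.14 + 7.13) = 2.88, so δw/w = 0.0206.
Q is then a monomial in w, u:
δQ/Q = √((δw/w)² + (2·δu/u)²) = √(0.000424 + 0.0198) = 0.142
Q = 6567, so δQ = 0.142 × 6567 = 933.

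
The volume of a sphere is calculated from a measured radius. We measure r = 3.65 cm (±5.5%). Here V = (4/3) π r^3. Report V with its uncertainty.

204 ± 33.6 cm^3

Relative error in a monomial: (δV/V)² = Σ (nᵢ · δxᵢ/xᵢ)².
  (3·δr/r)² = (3×0.0550)² = 0.0272
δV/V = √(0.0272) = 0.165
V = 204 cm^3, so δV = 0.165 × 204 = 33.6 cm^3.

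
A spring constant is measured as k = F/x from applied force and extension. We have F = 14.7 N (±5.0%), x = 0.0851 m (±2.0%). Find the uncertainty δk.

9.30 N/m

k is a product of powers, so relative uncertainties combine in quadrature:
  (1·δF/F)² = (1×0.0500)² = 0.00250;  (-1·δx/x)² = (-1×0.0200)² = 0.000400
δk/k = √(0.00290) = 0.0539
k = 173 N/m, so δk = 0.0539 × 173 = 9.30 N/m.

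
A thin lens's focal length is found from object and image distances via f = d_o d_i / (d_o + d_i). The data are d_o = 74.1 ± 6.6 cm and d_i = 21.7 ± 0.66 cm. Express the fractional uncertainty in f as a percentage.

∂f/∂d_o = (d_i/(d_o+d_i))² = 0.0513;  ∂f/∂d_i = (d_o/(d_o+d_i))² = 0.598
δf = √((∂f/∂d_o · δd_o)² + (∂f/∂d_i · δd_i)²) = √(0.115 + 0.156) = 0.520 cm
f = 16.8 cm, so δf/f = 0.520/16.8 = 0.0310.

3.10%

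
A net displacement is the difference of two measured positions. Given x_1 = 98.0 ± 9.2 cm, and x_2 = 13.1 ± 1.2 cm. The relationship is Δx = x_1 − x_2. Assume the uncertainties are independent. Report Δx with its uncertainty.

Absolute uncertainties add in quadrature for a linear combination:
  (δx_1)² = 84.6;  (δx_2)² = 1.44
δΔx = √(86.1) = 9.28 cm
Δx = 84.9 cm.

84.9 ± 9.28 cm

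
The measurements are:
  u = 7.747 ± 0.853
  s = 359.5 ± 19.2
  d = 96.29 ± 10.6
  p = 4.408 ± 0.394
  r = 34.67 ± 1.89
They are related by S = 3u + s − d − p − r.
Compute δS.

Absolute uncertainties add in quadrature for a linear combination:
  (3·δu)² = 6.55;  (δs)² = 369;  (δd)² = 112;  (δp)² = 0.155;  (δr)² = 3.57
δS = √(491) = 22.2

22.2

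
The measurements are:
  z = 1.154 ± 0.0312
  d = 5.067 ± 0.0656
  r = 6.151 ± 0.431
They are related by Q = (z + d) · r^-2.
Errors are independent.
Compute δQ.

0.0231

Let u = z + d = 6.221. δu = √(δz² + δd²) = √(0.000973 + 0.00430) = 0.0726, so δu/u = 0.0117.
Q is then a monomial in u, r:
δQ/Q = √((δu/u)² + (-2·δr/r)²) = √(0.000136 + 0.0196) = 0.141
Q = 0.1644, so δQ = 0.141 × 0.1644 = 0.0231.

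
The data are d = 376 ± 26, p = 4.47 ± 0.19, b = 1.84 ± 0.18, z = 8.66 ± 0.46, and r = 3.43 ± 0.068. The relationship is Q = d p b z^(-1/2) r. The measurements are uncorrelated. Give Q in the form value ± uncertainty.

3600 ± 474

For a monomial Q ∝ d, p, b, z^(-1/2), r, fractional errors add in quadrature:
  (1·δd/d)² = (1×0.0691)² = 0.00478;  (1·δp/p)² = (1×0.0425)² = 0.00181;  (1·δb/b)² = (1×0.0978)² = 0.00957;  (−½·δz/z)² = (-0.5×0.0531)² = 0.000705;  (1·δr/r)² = (1×0.0198)² = 0.000393
δQ/Q = √(0.0173) = 0.131
Q = 3600, so δQ = 0.131 × 3600 = 474.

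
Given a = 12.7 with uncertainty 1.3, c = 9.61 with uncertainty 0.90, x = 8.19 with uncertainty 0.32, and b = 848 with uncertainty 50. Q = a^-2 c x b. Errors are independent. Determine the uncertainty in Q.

Relative error in a monomial: (δQ/Q)² = Σ (nᵢ · δxᵢ/xᵢ)².
  (-2·δa/a)² = (-2×0.102)² = 0.0419;  (1·δc/c)² = (1×0.0937)² = 0.00877;  (1·δx/x)² = (1×0.0391)² = 0.00153;  (1·δb/b)² = (1×0.0590)² = 0.00348
δQ/Q = √(0.0557) = 0.236
Q = 414, so δQ = 0.236 × 414 = 97.6.

97.6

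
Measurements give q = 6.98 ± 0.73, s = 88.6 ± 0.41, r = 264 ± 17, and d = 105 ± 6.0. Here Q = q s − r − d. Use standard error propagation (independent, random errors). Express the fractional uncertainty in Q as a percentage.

Let p = q·s = 618. δp/p = √((1·δq/q)² + (1·δs/s)²) = √(0.0109 + 2.14e-05) = 0.105, so δp = 64.7.
Q = p − r − d: δQ = √(δp² + δr² + δd²) = √(4190 + 289 + 36.0) = 67.2
Q = 249, so δQ/Q = 67.2/249 = 0.269.

26.9%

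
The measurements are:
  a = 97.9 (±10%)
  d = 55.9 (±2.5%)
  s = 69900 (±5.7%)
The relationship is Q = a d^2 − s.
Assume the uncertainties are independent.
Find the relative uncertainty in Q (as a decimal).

0.146

Let p = a·d^2 = 3.06e+05. δp/p = √((1·δa/a)² + (2·δd/d)²) = √(0.0100 + 0.00250) = 0.112, so δp = 34200.
Q = p − s: δQ = √(δp² + δs²) = √(1.17e+09 + 1.59e+07) = 34400
Q = 2.36e+05, so δQ/Q = 34400/2.36e+05 = 0.146.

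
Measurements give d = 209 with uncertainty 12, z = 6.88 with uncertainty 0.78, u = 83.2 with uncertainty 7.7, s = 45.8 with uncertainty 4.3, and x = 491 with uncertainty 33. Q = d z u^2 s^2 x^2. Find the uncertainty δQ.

1.62e+15

Since Q is a product/quotient, work with relative uncertainties:
  (1·δd/d)² = (1×0.0574)² = 0.00330;  (1·δz/z)² = (1×0.113)² = 0.0129;  (2·δu/u)² = (2×0.0925)² = 0.0343;  (2·δs/s)² = (2×0.0939)² = 0.0353;  (2·δx/x)² = (2×0.0672)² = 0.0181
δQ/Q = √(0.104) = 0.322
Q = 5.03e+15, so δQ = 0.322 × 5.03e+15 = 1.62e+15.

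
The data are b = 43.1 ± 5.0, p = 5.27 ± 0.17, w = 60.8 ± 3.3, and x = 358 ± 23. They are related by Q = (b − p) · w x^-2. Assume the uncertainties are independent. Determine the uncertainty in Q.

0.00345

Let u = b − p = 37.8. δu = √(δb² + δp²) = √(25.0 + 0.0289) = 5.00, so δu/u = 0.132.
Q is then a monomial in u, w, x:
δQ/Q = √((δu/u)² + (1·δw/w)² + (-2·δx/x)²) = √(0.0175 + 0.00295 + 0.0165) = 0.192
Q = 0.0179, so δQ = 0.192 × 0.0179 = 0.00345.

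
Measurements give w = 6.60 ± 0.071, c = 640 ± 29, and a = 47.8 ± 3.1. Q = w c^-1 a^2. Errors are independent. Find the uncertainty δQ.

Relative error in a monomial: (δQ/Q)² = Σ (nᵢ · δxᵢ/xᵢ)².
  (1·δw/w)² = (1×0.0108)² = 0.000116;  (-1·δc/c)² = (-1×0.0453)² = 0.00205;  (2·δa/a)² = (2×0.0649)² = 0.0168
δQ/Q = √(0.0190) = 0.138
Q = 23.6, so δQ = 0.138 × 23.6 = 3.25.

3.25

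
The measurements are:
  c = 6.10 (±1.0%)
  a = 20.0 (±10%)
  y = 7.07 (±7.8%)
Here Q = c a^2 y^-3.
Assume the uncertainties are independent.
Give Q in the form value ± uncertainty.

For a monomial Q ∝ c, a^2, y^-3, fractional errors add in quadrature:
  (1·δc/c)² = (1×0.0100)² = 0.000100;  (2·δa/a)² = (2×0.100)² = 0.0400;  (-3·δy/y)² = (-3×0.0780)² = 0.0548
δQ/Q = √(0.0949) = 0.308
Q = 6.90, so δQ = 0.308 × 6.90 = 2.13.

6.90 ± 2.13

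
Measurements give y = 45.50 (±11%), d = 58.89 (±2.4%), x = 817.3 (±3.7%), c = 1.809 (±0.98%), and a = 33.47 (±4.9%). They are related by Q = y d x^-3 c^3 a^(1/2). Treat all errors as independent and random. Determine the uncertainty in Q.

2.73e-05

Q is a product of powers, so relative uncertainties combine in quadrature:
  (1·δy/y)² = (1×0.110)² = 0.0121;  (1·δd/d)² = (1×0.0240)² = 0.000576;  (-3·δx/x)² = (-3×0.0370)² = 0.0123;  (3·δc/c)² = (3×0.00980)² = 0.000864;  (½·δa/a)² = (0.5×0.0490)² = 0.000600
δQ/Q = √(0.0265) = 0.163
Q = 0.0001681, so δQ = 0.163 × 0.0001681 = 2.73e-05.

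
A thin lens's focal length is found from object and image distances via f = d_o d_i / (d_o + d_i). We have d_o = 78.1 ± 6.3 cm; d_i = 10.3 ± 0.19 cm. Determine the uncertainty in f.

0.171 cm

∂f/∂d_o = (d_i/(d_o+d_i))² = 0.0136;  ∂f/∂d_i = (d_o/(d_o+d_i))² = 0.781
δf = √((∂f/∂d_o · δd_o)² + (∂f/∂d_i · δd_i)²) = √(0.00732 + 0.0220) = 0.171 cm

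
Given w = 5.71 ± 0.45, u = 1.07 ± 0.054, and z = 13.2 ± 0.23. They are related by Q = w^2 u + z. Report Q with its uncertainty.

48.1 ± 5.78

Let p = w^2·u = 34.9. δp/p = √((2·δw/w)² + (1·δu/u)²) = √(0.0248 + 0.00255) = 0.166, so δp = 5.77.
Q = p + z: δQ = √(δp² + δz²) = √(33.3 + 0.0529) = 5.78
Q = 48.1.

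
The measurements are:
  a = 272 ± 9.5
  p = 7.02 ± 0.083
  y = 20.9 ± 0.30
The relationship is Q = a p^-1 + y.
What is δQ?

Let w = a·p^-1 = 38.7. δw/w = √((1·δa/a)² + (-1·δp/p)²) = √(0.00122 + 0.000140) = 0.0369, so δw = 1.43.
Q = w + y: δQ = √(δw² + δy²) = √(2.04 + 0.0900) = 1.46

1.46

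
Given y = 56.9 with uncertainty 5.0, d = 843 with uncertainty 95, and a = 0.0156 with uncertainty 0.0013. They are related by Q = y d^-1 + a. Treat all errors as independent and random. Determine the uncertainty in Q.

Let p = y·d^-1 = 0.0675. δp/p = √((1·δy/y)² + (-1·δd/d)²) = √(0.00772 + 0.0127) = 0.143, so δp = 0.00965.
Q = p + a: δQ = √(δp² + δa²) = √(9.3e-05 + 1.69e-06) = 0.00973

0.00973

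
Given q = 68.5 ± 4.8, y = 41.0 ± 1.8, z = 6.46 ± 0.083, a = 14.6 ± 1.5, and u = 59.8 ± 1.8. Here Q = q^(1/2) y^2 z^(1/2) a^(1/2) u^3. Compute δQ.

Relative error in a monomial: (δQ/Q)² = Σ (nᵢ · δxᵢ/xᵢ)².
  (½·δq/q)² = (0.5×0.0701)² = 0.00123;  (2·δy/y)² = (2×0.0439)² = 0.00771;  (½·δz/z)² = (0.5×0.0128)² = 4.13e-05;  (½·δa/a)² = (0.5×0.103)² = 0.00264;  (3·δu/u)² = (3×0.0301)² = 0.00815
δQ/Q = √(0.0198) = 0.141
Q = 2.89e+10, so δQ = 0.141 × 2.89e+10 = 4.06e+09.

4.06e+09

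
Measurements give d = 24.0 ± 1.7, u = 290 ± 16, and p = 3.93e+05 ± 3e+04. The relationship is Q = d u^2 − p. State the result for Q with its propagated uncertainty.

(1.63 ± 0.266) × 10^6

Let w = d·u^2 = 2.02e+06. δw/w = √((1·δd/d)² + (2·δu/u)²) = √(0.00502 + 0.0122) = 0.131, so δw = 2.65e+05.
Q = w − p: δQ = √(δw² + δp²) = √(7e+10 + 9e+08) = 2.66e+05
Q = 1.63e+06.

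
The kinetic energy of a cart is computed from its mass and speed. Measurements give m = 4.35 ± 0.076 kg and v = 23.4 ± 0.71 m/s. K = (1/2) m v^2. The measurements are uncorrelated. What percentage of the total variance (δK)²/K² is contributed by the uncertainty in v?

(δK/K)² = (1·δm/m)² + (2·δv/v)²
  m term: (1×0.0175)² = 0.000305
  v term: (2×0.0303)² = 0.00368
Total = 0.00399. Share from v = 0.00368/0.00399 = 0.923.

92.3%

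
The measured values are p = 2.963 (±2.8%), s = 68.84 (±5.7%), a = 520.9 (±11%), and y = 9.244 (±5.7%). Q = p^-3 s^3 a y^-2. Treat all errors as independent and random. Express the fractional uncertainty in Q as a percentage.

Since Q is a product/quotient, work with relative uncertainties:
  (-3·δp/p)² = (-3×0.0280)² = 0.00706;  (3·δs/s)² = (3×0.0570)² = 0.0292;  (1·δa/a)² = (1×0.110)² = 0.0121;  (-2·δy/y)² = (-2×0.0570)² = 0.0130
δQ/Q = √(0.0614) = 0.248

24.8%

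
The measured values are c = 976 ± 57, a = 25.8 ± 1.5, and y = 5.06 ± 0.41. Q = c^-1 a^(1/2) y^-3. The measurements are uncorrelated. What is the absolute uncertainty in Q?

Each factor contributes (exponent × relative error)² to (δQ/Q)²:
  (-1·δc/c)² = (-1×0.0584)² = 0.00341;  (½·δa/a)² = (0.5×0.0581)² = 0.000845;  (-3·δy/y)² = (-3×0.0810)² = 0.0591
δQ/Q = √(0.0633) = 0.252
Q = 4.02e-05, so δQ = 0.252 × 4.02e-05 = 1.01e-05.

1.01e-05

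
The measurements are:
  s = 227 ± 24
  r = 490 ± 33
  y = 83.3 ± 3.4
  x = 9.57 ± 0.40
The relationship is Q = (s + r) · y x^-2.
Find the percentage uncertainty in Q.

10.9%

Let u = s + r = 717. δu = √(δs² + δr²) = √(576 + 1090) = 40.8, so δu/u = 0.0569.
Q is then a monomial in u, y, x:
δQ/Q = √((δu/u)² + (1·δy/y)² + (-2·δx/x)²) = √(0.00324 + 0.00167 + 0.00699) = 0.109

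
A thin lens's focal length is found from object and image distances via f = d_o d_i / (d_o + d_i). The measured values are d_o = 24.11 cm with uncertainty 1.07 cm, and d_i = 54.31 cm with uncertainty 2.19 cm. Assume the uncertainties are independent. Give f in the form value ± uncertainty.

∂f/∂d_o = (d_i/(d_o+d_i))² = 0.480;  ∂f/∂d_i = (d_o/(d_o+d_i))² = 0.0945
δf = √((∂f/∂d_o · δd_o)² + (∂f/∂d_i · δd_i)²) = √(0.263 + 0.0429) = 0.553 cm
f = 16.70 cm.

16.70 ± 0.553 cm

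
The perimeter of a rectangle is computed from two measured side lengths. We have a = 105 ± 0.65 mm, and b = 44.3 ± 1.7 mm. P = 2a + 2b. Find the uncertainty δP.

3.64 mm

Absolute uncertainties add in quadrature for a linear combination:
  (2·δa)² = 1.69;  (2·δb)² = 11.6
δP = √(13.2) = 3.64 mm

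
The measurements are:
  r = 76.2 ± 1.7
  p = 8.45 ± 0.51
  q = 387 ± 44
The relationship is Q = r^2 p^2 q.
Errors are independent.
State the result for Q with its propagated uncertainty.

(1.60 ± 0.276) × 10^8

Q is a product of powers, so relative uncertainties combine in quadrature:
  (2·δr/r)² = (2×0.0223)² = 0.00199;  (2·δp/p)² = (2×0.0604)² = 0.0146;  (1·δq/q)² = (1×0.114)² = 0.0129
δQ/Q = √(0.0295) = 0.172
Q = 1.6e+08, so δQ = 0.172 × 1.6e+08 = 2.76e+07.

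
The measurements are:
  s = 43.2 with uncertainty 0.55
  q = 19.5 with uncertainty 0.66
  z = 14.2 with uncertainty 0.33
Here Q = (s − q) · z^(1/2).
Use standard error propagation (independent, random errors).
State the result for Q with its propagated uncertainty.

89.3 ± 3.40

Let u = s − q = 23.7. δu = √(δs² + δq²) = √(0.303 + 0.436) = 0.859, so δu/u = 0.0363.
Q is then a monomial in u, z:
δQ/Q = √((δu/u)² + (½·δz/z)²) = √(0.00131 + 0.000135) = 0.0381
Q = 89.3, so δQ = 0.0381 × 89.3 = 3.40.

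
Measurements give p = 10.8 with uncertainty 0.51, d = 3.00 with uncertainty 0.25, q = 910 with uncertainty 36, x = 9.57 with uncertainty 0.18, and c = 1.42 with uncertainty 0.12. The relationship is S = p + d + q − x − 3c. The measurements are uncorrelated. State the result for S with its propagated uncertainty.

S is a linear combination, so absolute uncertainties add in quadrature:
  (δp)² = 0.260;  (δd)² = 0.0625;  (δq)² = 1300;  (δx)² = 0.0324;  (3·δc)² = 0.130
δS = √(1300) = 36.0
S = 910.

910 ± 36.0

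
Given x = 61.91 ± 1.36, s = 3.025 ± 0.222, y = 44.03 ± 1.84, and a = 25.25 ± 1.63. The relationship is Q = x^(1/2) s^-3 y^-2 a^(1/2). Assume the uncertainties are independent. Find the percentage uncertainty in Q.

23.8%

Relative error in a monomial: (δQ/Q)² = Σ (nᵢ · δxᵢ/xᵢ)².
  (½·δx/x)² = (0.5×0.0220)² = 0.000121;  (-3·δs/s)² = (-3×0.0734)² = 0.0485;  (-2·δy/y)² = (-2×0.0418)² = 0.00699;  (½·δa/a)² = (0.5×0.0646)² = 0.00104
δQ/Q = √(0.0566) = 0.238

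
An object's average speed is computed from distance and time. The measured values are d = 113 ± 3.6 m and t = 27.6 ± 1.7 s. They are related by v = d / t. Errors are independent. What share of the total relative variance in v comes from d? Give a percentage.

(δv/v)² = (1·δd/d)² + (-1·δt/t)²
  d term: (1×0.0319)² = 0.00101
  t term: (-1×0.0616)² = 0.00379
Total = 0.00481. Share from d = 0.00101/0.00481 = 0.211.

21.1%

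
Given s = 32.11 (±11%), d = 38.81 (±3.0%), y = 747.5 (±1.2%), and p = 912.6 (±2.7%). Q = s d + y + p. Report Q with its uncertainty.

2906 ± 144

Let w = s·d = 1246. δw/w = √((1·δs/s)² + (1·δd/d)²) = √(0.0121 + 0.000900) = 0.114, so δw = 142.
Q = w + y + p: δQ = √(δw² + δy² + δp²) = √(20200 + 80.5 + 607) = 144
Q = 2906.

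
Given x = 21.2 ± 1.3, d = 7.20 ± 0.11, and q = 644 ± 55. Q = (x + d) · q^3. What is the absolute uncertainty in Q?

1.97e+09

Let u = x + d = 28.4. δu = √(δx² + δd²) = √(1.69 + 0.0121) = 1.30, so δu/u = 0.0459.
Q is then a monomial in u, q:
δQ/Q = √((δu/u)² + (3·δq/q)²) = √(0.00211 + 0.0656) = 0.260
Q = 7.59e+09, so δQ = 0.260 × 7.59e+09 = 1.97e+09.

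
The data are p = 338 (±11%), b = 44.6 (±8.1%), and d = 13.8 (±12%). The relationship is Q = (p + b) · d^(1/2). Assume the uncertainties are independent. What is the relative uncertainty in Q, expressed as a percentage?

Let u = p + b = 383. δu = √(δp² + δb²) = √(1380 + 13.1) = 37.4, so δu/u = 0.0976.
Q is then a monomial in u, d:
δQ/Q = √((δu/u)² + (½·δd/d)²) = √(0.00953 + 0.00360) = 0.115

11.5%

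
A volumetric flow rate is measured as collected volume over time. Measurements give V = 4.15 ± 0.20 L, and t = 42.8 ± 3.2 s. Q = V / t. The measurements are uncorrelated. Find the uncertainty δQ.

0.00863 L/s

Q is a product of powers, so relative uncertainties combine in quadrature:
  (1·δV/V)² = (1×0.0482)² = 0.00232;  (-1·δt/t)² = (-1×0.0748)² = 0.00559
δQ/Q = √(0.00791) = 0.0890
Q = 0.0970 L/s, so δQ = 0.0890 × 0.0970 = 0.00863 L/s.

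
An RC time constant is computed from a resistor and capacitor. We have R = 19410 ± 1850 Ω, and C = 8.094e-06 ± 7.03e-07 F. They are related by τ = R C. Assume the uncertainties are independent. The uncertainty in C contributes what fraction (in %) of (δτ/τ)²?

45.4%

(δτ/τ)² = (1·δR/R)² + (1·δC/C)²
  R term: (1×0.0953)² = 0.00908
  C term: (1×0.0869)² = 0.00754
Total = 0.0166. Share from C = 0.00754/0.0166 = 0.454.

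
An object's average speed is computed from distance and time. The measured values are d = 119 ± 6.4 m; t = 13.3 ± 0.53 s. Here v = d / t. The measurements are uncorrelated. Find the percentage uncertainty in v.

6.69%

Each factor contributes (exponent × relative error)² to (δv/v)²:
  (1·δd/d)² = (1×0.0538)² = 0.00289;  (-1·δt/t)² = (-1×0.0398)² = 0.00159
δv/v = √(0.00448) = 0.0669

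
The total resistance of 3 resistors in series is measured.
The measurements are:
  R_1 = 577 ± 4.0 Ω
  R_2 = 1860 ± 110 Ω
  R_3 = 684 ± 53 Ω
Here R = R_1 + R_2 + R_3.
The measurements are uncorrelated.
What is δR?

Each term contributes (cᵢ δxᵢ)² to (δR)²:
  (δR_1)² = 16.0;  (δR_2)² = 12100;  (δR_3)² = 2810
δR = √(14900) = 122 Ω

122 Ω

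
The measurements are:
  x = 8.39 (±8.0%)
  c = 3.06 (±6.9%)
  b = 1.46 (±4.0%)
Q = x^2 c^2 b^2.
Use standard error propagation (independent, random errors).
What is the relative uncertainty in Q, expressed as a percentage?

Relative error in a monomial: (δQ/Q)² = Σ (nᵢ · δxᵢ/xᵢ)².
  (2·δx/x)² = (2×0.0800)² = 0.0256;  (2·δc/c)² = (2×0.0690)² = 0.0190;  (2·δb/b)² = (2×0.0400)² = 0.00640
δQ/Q = √(0.0510) = 0.226

22.6%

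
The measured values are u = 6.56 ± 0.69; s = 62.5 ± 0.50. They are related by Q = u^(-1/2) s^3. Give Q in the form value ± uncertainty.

Relative error in a monomial: (δQ/Q)² = Σ (nᵢ · δxᵢ/xᵢ)².
  (−½·δu/u)² = (-0.5×0.105)² = 0.00277;  (3·δs/s)² = (3×0.00800)² = 0.000576
δQ/Q = √(0.00334) = 0.0578
Q = 95300, so δQ = 0.0578 × 95300 = 5510.

95300 ± 5510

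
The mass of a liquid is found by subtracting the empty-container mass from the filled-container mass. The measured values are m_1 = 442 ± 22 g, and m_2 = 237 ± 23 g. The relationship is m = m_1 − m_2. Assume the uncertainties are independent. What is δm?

Sums and differences: (δm)² = Σ (cᵢ δxᵢ)².
  (δm_1)² = 484;  (δm_2)² = 529
δm = √(1010) = 31.8 g

31.8 g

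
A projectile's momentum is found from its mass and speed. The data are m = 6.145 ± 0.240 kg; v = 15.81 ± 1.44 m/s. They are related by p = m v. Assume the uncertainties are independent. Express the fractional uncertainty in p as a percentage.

Relative error in a monomial: (δp/p)² = Σ (nᵢ · δxᵢ/xᵢ)².
  (1·δm/m)² = (1×0.0391)² = 0.00153;  (1·δv/v)² = (1×0.0911)² = 0.00830
δp/p = √(0.00982) = 0.0991

9.91%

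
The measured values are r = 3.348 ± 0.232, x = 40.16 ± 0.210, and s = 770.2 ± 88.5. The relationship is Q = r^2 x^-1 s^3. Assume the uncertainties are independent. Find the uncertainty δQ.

Since Q is a product/quotient, work with relative uncertainties:
  (2·δr/r)² = (2×0.0693)² = 0.0192;  (-1·δx/x)² = (-1×0.00523)² = 2.73e-05;  (3·δs/s)² = (3×0.115)² = 0.119
δQ/Q = √(0.138) = 0.372
Q = 1.275e+08, so δQ = 0.372 × 1.275e+08 = 4.74e+07.

4.74e+07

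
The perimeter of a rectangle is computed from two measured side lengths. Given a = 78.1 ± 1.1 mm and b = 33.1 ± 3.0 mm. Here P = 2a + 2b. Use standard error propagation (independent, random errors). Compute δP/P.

0.0287

For a sum/difference, combine absolute errors in quadrature:
  (2·δa)² = 4.84;  (2·δb)² = 36.0
δP = √(40.8) = 6.39 mm
P = 222 mm, so δP/P = 6.39/222 = 0.0287.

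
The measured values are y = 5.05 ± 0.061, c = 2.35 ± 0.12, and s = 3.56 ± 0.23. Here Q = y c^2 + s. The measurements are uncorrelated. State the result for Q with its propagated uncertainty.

Let p = y·c^2 = 27.9. δp/p = √((1·δy/y)² + (2·δc/c)²) = √(0.000146 + 0.0104) = 0.103, so δp = 2.87.
Q = p + s: δQ = √(δp² + δs²) = √(8.23 + 0.0529) = 2.88
Q = 31.4.

31.4 ± 2.88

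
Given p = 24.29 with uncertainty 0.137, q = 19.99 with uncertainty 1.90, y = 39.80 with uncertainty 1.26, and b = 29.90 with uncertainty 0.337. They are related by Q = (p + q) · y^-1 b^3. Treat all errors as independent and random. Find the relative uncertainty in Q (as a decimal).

0.0632

Let u = p + q = 44.28. δu = √(δp² + δq²) = √(0.0188 + 3.61) = 1.90, so δu/u = 0.0430.
Q is then a monomial in u, y, b:
δQ/Q = √((δu/u)² + (-1·δy/y)² + (3·δb/b)²) = √(0.00185 + 0.00100 + 0.00114) = 0.0632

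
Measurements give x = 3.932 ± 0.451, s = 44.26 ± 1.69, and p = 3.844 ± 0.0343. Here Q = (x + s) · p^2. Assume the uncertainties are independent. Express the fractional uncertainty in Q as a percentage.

4.04%

Let u = x + s = 48.19. δu = √(δx² + δs²) = √(0.203 + 2.86) = 1.75, so δu/u = 0.0363.
Q is then a monomial in u, p:
δQ/Q = √((δu/u)² + (2·δp/p)²) = √(0.00132 + 0.000318) = 0.0404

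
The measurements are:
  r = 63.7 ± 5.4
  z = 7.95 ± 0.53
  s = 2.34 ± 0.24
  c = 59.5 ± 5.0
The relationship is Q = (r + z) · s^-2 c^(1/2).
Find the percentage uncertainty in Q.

Let u = r + z = 71.7. δu = √(δr² + δz²) = √(29.2 + 0.281) = 5.43, so δu/u = 0.0757.
Q is then a monomial in u, s, c:
δQ/Q = √((δu/u)² + (-2·δs/s)² + (½·δc/c)²) = √(0.00573 + 0.0421 + 0.00177) = 0.223

22.3%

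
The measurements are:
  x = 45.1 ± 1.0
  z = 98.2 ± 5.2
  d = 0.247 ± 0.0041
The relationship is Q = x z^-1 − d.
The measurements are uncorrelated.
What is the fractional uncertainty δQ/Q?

Let p = x·z^-1 = 0.459. δp/p = √((1·δx/x)² + (-1·δz/z)²) = √(0.000492 + 0.00280) = 0.0574, so δp = 0.0264.
Q = p − d: δQ = √(δp² + δd²) = √(0.000695 + 1.68e-05) = 0.0267
Q = 0.212, so δQ/Q = 0.0267/0.212 = 0.126.

0.126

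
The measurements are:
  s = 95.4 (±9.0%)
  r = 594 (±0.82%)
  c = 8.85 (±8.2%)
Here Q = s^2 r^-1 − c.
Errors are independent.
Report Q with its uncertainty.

6.47 ± 2.85

Let p = s^2·r^-1 = 15.3. δp/p = √((2·δs/s)² + (-1·δr/r)²) = √(0.0324 + 6.72e-05) = 0.180, so δp = 2.76.
Q = p − c: δQ = √(δp² + δc²) = √(7.62 + 0.527) = 2.85
Q = 6.47.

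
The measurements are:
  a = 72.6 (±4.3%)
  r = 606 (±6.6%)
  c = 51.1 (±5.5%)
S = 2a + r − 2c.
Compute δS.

Absolute uncertainties add in quadrature for a linear combination:
  (2·δa)² = 39.0;  (δr)² = 1600;  (2·δc)² = 31.6
δS = √(1670) = 40.9

40.9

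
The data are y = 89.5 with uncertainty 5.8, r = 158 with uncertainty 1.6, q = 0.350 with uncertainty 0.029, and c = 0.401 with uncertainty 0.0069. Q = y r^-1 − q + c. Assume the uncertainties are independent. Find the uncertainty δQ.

Let p = y·r^-1 = 0.566. δp/p = √((1·δy/y)² + (-1·δr/r)²) = √(0.00420 + 0.000103) = 0.0656, so δp = 0.0372.
Q = p − q + c: δQ = √(δp² + δq² + δc²) = √(0.00138 + 0.000841 + 4.76e-05) = 0.0476

0.0476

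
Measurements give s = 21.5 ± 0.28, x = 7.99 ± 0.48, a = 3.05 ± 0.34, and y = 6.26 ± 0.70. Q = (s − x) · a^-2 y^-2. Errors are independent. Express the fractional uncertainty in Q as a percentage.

31.8%

Let u = s − x = 13.5. δu = √(δs² + δx²) = √(0.0784 + 0.230) = 0.556, so δu/u = 0.0411.
Q is then a monomial in u, a, y:
δQ/Q = √((δu/u)² + (-2·δa/a)² + (-2·δy/y)²) = √(0.00169 + 0.0497 + 0.0500) = 0.318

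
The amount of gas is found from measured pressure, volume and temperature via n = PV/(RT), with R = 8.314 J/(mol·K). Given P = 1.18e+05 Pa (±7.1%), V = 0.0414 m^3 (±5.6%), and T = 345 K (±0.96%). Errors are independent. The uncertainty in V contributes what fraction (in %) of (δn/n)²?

(δn/n)² = (1·δP/P)² + (1·δV/V)² + (-1·δT/T)²
  P term: (1×0.0710)² = 0.00504
  V term: (1×0.0560)² = 0.00314
  T term: (-1×0.00960)² = 9.22e-05
Total = 0.00827. Share from V = 0.00314/0.00827 = 0.379.

37.9%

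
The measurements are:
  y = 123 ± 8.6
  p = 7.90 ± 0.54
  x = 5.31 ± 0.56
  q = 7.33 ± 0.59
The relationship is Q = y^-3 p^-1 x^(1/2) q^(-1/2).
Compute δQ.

Q is a product of powers, so relative uncertainties combine in quadrature:
  (-3·δy/y)² = (-3×0.0699)² = 0.0440;  (-1·δp/p)² = (-1×0.0684)² = 0.00467;  (½·δx/x)² = (0.5×0.105)² = 0.00278;  (−½·δq/q)² = (-0.5×0.0805)² = 0.00162
δQ/Q = √(0.0531) = 0.230
Q = 5.79e-08, so δQ = 0.230 × 5.79e-08 = 1.33e-08.

1.33e-08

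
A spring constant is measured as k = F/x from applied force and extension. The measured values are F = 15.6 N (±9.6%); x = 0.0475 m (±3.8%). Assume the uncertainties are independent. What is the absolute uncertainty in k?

33.9 N/m

Relative error in a monomial: (δk/k)² = Σ (nᵢ · δxᵢ/xᵢ)².
  (1·δF/F)² = (1×0.0960)² = 0.00922;  (-1·δx/x)² = (-1×0.0380)² = 0.00144
δk/k = √(0.0107) = 0.103
k = 328 N/m, so δk = 0.103 × 328 = 33.9 N/m.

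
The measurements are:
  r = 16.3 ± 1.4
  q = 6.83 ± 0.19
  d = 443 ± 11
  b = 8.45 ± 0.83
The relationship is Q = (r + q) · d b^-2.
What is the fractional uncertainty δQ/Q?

0.207

Let u = r + q = 23.1. δu = √(δr² + δq²) = √(1.96 + 0.0361) = 1.41, so δu/u = 0.0611.
Q is then a monomial in u, d, b:
δQ/Q = √((δu/u)² + (1·δd/d)² + (-2·δb/b)²) = √(0.00373 + 0.000617 + 0.0386) = 0.207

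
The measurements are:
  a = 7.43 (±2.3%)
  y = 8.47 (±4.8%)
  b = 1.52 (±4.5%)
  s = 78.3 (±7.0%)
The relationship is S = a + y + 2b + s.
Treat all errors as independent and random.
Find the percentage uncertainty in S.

5.66%

Each term contributes (cᵢ δxᵢ)² to (δS)²:
  (δa)² = 0.0292;  (δy)² = 0.165;  (2·δb)² = 0.0187;  (δs)² = 30.0
δS = √(30.3) = 5.50
S = 97.2, so δS/S = 5.50/97.2 = 0.0566.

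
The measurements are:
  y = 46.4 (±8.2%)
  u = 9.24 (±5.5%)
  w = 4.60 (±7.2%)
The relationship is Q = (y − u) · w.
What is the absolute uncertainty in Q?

Let h = y − u = 37.2. δh = √(δy² + δu²) = √(14.5 + 0.258) = 3.84, so δh/h = 0.103.
Q is then a monomial in h, w:
δQ/Q = √((δh/h)² + (1·δw/w)²) = √(0.0107 + 0.00518) = 0.126
Q = 171, so δQ = 0.126 × 171 = 21.5.

21.5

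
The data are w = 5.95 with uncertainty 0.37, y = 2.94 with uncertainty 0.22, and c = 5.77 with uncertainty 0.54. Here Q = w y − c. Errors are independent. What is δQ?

1.79

Let p = w·y = 17.5. δp/p = √((1·δw/w)² + (1·δy/y)²) = √(0.00387 + 0.00560) = 0.0973, so δp = 1.70.
Q = p − c: δQ = √(δp² + δc²) = √(2.90 + 0.292) = 1.79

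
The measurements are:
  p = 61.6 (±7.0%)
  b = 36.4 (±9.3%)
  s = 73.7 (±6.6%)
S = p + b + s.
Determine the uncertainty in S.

For a sum/difference, combine absolute errors in quadrature:
  (δp)² = 18.6;  (δb)² = 11.5;  (δs)² = 23.7
δS = √(53.7) = 7.33

7.33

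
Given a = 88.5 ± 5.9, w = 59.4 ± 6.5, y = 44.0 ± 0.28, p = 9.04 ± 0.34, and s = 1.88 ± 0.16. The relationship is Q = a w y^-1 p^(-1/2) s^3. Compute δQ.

75.6

Each factor contributes (exponent × relative error)² to (δQ/Q)²:
  (1·δa/a)² = (1×0.0667)² = 0.00444;  (1·δw/w)² = (1×0.109)² = 0.0120;  (-1·δy/y)² = (-1×0.00636)² = 4.05e-05;  (−½·δp/p)² = (-0.5×0.0376)² = 0.000354;  (3·δs/s)² = (3×0.0851)² = 0.0652
δQ/Q = √(0.0820) = 0.286
Q = 264, so δQ = 0.286 × 264 = 75.6.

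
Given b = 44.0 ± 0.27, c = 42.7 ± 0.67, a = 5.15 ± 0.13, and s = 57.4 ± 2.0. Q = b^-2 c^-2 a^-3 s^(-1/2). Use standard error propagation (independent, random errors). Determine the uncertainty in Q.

2.32e-11

Q is a product of powers, so relative uncertainties combine in quadrature:
  (-2·δb/b)² = (-2×0.00614)² = 0.000151;  (-2·δc/c)² = (-2×0.0157)² = 0.000985;  (-3·δa/a)² = (-3×0.0252)² = 0.00573;  (−½·δs/s)² = (-0.5×0.0348)² = 0.000304
δQ/Q = √(0.00717) = 0.0847
Q = 2.74e-10, so δQ = 0.0847 × 2.74e-10 = 2.32e-11.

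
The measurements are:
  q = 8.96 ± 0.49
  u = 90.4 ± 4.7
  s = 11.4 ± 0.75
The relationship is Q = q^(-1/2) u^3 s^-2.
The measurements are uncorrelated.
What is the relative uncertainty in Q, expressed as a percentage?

Since Q is a product/quotient, work with relative uncertainties:
  (−½·δq/q)² = (-0.5×0.0547)² = 0.000748;  (3·δu/u)² = (3×0.0520)² = 0.0243;  (-2·δs/s)² = (-2×0.0658)² = 0.0173
δQ/Q = √(0.0424) = 0.206

20.6%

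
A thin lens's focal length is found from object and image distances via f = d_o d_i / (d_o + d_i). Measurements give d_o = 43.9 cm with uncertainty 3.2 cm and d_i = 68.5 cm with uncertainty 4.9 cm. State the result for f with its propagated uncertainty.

26.8 ± 1.40 cm

∂f/∂d_o = (d_i/(d_o+d_i))² = 0.371;  ∂f/∂d_i = (d_o/(d_o+d_i))² = 0.153
δf = √((∂f/∂d_o · δd_o)² + (∂f/∂d_i · δd_i)²) = √(1.41 + 0.559) = 1.40 cm
f = 26.8 cm.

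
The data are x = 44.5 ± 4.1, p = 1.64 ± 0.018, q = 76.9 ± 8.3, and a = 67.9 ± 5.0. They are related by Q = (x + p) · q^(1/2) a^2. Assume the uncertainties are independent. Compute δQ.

Let u = x + p = 46.1. δu = √(δx² + δp²) = √(16.8 + 0.000324) = 4.10, so δu/u = 0.0889.
Q is then a monomial in u, q, a:
δQ/Q = √((δu/u)² + (½·δq/q)² + (2·δa/a)²) = √(0.00790 + 0.00291 + 0.0217) = 0.180
Q = 1.87e+06, so δQ = 0.180 × 1.87e+06 = 3.36e+05.

3.36e+05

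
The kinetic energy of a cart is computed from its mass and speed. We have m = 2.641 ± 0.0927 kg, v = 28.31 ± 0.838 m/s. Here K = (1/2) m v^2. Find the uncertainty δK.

For a monomial K ∝ m, v^2, fractional errors add in quadrature:
  (1·δm/m)² = (1×0.0351)² = 0.00123;  (2·δv/v)² = (2×0.0296)² = 0.00350
δK/K = √(0.00474) = 0.0688
K = 1058 J, so δK = 0.0688 × 1058 = 72.8 J.

72.8 J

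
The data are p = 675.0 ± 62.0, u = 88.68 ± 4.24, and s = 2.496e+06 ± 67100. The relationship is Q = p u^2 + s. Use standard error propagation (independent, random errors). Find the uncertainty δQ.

Let w = p·u^2 = 5.308e+06. δw/w = √((1·δp/p)² + (2·δu/u)²) = √(0.00844 + 0.00914) = 0.133, so δw = 7.04e+05.
Q = w + s: δQ = √(δw² + δs²) = √(4.95e+11 + 4.5e+09) = 7.07e+05

7.07e+05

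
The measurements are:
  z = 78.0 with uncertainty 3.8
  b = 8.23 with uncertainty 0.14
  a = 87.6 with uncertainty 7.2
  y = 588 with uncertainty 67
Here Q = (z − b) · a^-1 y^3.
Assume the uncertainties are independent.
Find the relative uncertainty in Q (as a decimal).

Let u = z − b = 69.8. δu = √(δz² + δb²) = √(14.4 + 0.0196) = 3.80, so δu/u = 0.0545.
Q is then a monomial in u, a, y:
δQ/Q = √((δu/u)² + (-1·δa/a)² + (3·δy/y)²) = √(0.00297 + 0.00676 + 0.117) = 0.356

0.356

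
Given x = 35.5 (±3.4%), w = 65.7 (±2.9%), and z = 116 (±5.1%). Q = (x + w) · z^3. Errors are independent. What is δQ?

2.44e+07

Let u = x + w = 101. δu = √(δx² + δw²) = √(1.46 + 3.63) = 2.26, so δu/u = 0.0223.
Q is then a monomial in u, z:
δQ/Q = √((δu/u)² + (3·δz/z)²) = √(0.000497 + 0.0234) = 0.155
Q = 1.58e+08, so δQ = 0.155 × 1.58e+08 = 2.44e+07.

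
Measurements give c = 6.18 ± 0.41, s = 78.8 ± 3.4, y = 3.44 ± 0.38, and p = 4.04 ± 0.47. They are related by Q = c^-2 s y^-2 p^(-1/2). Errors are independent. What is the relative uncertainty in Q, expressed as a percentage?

Since Q is a product/quotient, work with relative uncertainties:
  (-2·δc/c)² = (-2×0.0663)² = 0.0176;  (1·δs/s)² = (1×0.0431)² = 0.00186;  (-2·δy/y)² = (-2×0.110)² = 0.0488;  (−½·δp/p)² = (-0.5×0.116)² = 0.00338
δQ/Q = √(0.0717) = 0.268

26.8%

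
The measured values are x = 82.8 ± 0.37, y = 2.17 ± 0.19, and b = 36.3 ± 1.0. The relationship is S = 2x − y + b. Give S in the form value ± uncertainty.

200 ± 1.26

For a sum/difference, combine absolute errors in quadrature:
  (2·δx)² = 0.548;  (δy)² = 0.0361;  (δb)² = 1.00
δS = √(1.58) = 1.26
S = 200.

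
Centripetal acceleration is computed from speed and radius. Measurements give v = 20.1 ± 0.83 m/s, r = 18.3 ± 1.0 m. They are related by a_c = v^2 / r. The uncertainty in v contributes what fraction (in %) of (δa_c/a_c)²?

(δa_c/a_c)² = (2·δv/v)² + (-1·δr/r)²
  v term: (2×0.0413)² = 0.00682
  r term: (-1×0.0546)² = 0.00299
Total = 0.00981. Share from v = 0.00682/0.00981 = 0.696.

69.6%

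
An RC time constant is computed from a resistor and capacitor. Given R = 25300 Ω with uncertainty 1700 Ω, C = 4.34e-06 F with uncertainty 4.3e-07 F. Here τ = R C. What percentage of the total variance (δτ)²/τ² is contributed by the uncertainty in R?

(δτ/τ)² = (1·δR/R)² + (1·δC/C)²
  R term: (1×0.0672)² = 0.00451
  C term: (1×0.0991)² = 0.00982
Total = 0.0143. Share from R = 0.00451/0.0143 = 0.315.

31.5%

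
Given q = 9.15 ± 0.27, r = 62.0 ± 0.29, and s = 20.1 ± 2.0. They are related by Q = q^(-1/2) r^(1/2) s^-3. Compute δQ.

9.58e-05

Products/powers → add relative errors in quadrature, weighted by exponent:
  (−½·δq/q)² = (-0.5×0.0295)² = 0.000218;  (½·δr/r)² = (0.5×0.00468)² = 5.47e-06;  (-3·δs/s)² = (-3×0.0995)² = 0.0891
δQ/Q = √(0.0893) = 0.299
Q = 0.000321, so δQ = 0.299 × 0.000321 = 9.58e-05.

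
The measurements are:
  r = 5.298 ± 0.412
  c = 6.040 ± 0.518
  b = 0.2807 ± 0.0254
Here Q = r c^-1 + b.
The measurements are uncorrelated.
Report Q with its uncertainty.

Let p = r·c^-1 = 0.8772. δp/p = √((1·δr/r)² + (-1·δc/c)²) = √(0.00605 + 0.00736) = 0.116, so δp = 0.102.
Q = p + b: δQ = √(δp² + δb²) = √(0.0103 + 0.000645) = 0.105
Q = 1.158.

1.158 ± 0.105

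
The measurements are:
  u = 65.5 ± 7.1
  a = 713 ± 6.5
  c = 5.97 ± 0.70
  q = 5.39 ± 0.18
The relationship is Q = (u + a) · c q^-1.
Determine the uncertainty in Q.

106

Let w = u + a = 778. δw = √(δu² + δa²) = √(50.4 + 42.2) = 9.63, so δw/w = 0.0124.
Q is then a monomial in w, c, q:
δQ/Q = √((δw/w)² + (1·δc/c)² + (-1·δq/q)²) = √(0.000153 + 0.0137 + 0.00112) = 0.123
Q = 862, so δQ = 0.123 × 862 = 106.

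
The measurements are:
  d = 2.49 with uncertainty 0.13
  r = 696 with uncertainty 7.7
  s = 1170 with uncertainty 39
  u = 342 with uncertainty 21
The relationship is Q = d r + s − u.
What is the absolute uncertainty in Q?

Let p = d·r = 1730. δp/p = √((1·δd/d)² + (1·δr/r)²) = √(0.00273 + 0.000122) = 0.0534, so δp = 92.5.
Q = p + s − u: δQ = √(δp² + δs² + δu²) = √(8550 + 1520 + 441) = 103

103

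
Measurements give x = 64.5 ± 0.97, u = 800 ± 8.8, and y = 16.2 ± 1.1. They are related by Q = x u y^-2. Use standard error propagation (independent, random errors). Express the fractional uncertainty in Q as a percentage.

For a monomial Q ∝ x, u, y^-2, fractional errors add in quadrature:
  (1·δx/x)² = (1×0.0150)² = 0.000226;  (1·δu/u)² = (1×0.0110)² = 0.000121;  (-2·δy/y)² = (-2×0.0679)² = 0.0184
δQ/Q = √(0.0188) = 0.137

13.7%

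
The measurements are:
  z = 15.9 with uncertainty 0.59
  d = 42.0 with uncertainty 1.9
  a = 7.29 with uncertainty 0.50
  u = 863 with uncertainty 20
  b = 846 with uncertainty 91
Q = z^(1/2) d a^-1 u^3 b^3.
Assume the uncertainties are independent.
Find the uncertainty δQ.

3.05e+18

Since Q is a product/quotient, work with relative uncertainties:
  (½·δz/z)² = (0.5×0.0371)² = 0.000344;  (1·δd/d)² = (1×0.0452)² = 0.00205;  (-1·δa/a)² = (-1×0.0686)² = 0.00470;  (3·δu/u)² = (3×0.0232)² = 0.00483;  (3·δb/b)² = (3×0.108)² = 0.104
δQ/Q = √(0.116) = 0.341
Q = 8.94e+18, so δQ = 0.341 × 8.94e+18 = 3.05e+18.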